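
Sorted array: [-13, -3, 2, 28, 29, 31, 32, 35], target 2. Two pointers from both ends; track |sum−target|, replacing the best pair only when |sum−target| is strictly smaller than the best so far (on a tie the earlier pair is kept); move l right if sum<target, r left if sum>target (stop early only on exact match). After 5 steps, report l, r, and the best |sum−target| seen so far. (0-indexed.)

l=0, r=2, best |Δ|=13

l=0 r=7: -13+35=22 d=20 *, r--
l=0 r=6: -13+32=19 d=17 *, r--
l=0 r=5: -13+31=18 d=16 *, r--
l=0 r=4: -13+29=16 d=14 *, r--
l=0 r=3: -13+28=15 d=13 *, r--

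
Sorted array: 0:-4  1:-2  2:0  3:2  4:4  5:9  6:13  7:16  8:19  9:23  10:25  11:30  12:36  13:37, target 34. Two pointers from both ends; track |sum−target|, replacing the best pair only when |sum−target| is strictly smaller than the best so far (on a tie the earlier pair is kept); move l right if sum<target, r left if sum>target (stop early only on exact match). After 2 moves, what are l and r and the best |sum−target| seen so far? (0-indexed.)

l=1, r=12, best |Δ|=1

l=0 r=13: -4+37=33 d=1 *, l++
l=1 r=13: -2+37=35 d=1, r--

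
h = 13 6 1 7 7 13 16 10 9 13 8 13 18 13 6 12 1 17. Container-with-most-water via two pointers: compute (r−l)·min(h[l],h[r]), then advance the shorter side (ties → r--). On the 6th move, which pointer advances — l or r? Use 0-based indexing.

[0,17] min(13,17)*17=221 best=221 * → l++
[1,17] min(6,17)*16=96 best=221 → l++
[2,17] min(1,17)*15=15 best=221 → l++
[3,17] min(7,17)*14=98 best=221 → l++
[4,17] min(7,17)*13=91 best=221 → l++
[5,17] min(13,17)*12=156 best=221 → l++

l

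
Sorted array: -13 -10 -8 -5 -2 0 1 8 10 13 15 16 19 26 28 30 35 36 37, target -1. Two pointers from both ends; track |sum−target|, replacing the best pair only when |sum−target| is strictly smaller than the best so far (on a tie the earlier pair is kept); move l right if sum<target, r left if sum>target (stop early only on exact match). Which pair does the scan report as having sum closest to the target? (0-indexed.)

[0,18] -13+37=24 d=25 * → r--
[0,17] -13+36=23 d=24 * → r--
[0,16] -13+35=22 d=23 * → r--
[0,15] -13+30=17 d=18 * → r--
[0,14] -13+28=15 d=16 * → r--
[0,13] -13+26=13 d=14 * → r--
[0,12] -13+19=6 d=7 * → r--
[0,11] -13+16=3 d=4 * → r--
[0,10] -13+15=2 d=3 * → r--
[0,9] -13+13=0 d=1 * → r--
[0,8] -13+10=-3 d=2 → l++
[1,8] -10+10=0 d=1 → r--
[1,7] -10+8=-2 d=1 → l++
[2,7] -8+8=0 d=1 → r--
[2,6] -8+1=-7 d=6 → l++
[3,6] -5+1=-4 d=3 → l++
[4,6] -2+1=-1 d=0 * → stop

pair (-2, 1) with sum -1 (|Δ|=0)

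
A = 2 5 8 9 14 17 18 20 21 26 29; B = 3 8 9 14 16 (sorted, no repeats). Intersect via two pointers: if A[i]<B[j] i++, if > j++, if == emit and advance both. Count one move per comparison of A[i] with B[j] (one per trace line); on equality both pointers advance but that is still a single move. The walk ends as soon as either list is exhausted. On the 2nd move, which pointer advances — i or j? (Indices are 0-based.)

j

[i=0,j=0] 2<3 → i++
[i=1,j=0] 5>3 → j++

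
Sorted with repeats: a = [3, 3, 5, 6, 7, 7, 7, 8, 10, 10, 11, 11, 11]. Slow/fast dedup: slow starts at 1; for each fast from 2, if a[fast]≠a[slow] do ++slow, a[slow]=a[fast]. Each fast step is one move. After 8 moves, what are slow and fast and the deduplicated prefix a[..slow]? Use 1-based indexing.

slow=6, fast=10, prefix=[3, 5, 6, 7, 8, 10]

slow=1 fast=2: a[fast]=3=a[slow] dup, fast++
slow=1 fast=3: a[fast]=5≠a[slow]=3 write a[2]=5, slow++,fast++
slow=2 fast=4: a[fast]=6≠a[slow]=5 write a[3]=6, slow++,fast++
slow=3 fast=5: a[fast]=7≠a[slow]=6 write a[4]=7, slow++,fast++
slow=4 fast=6: a[fast]=7=a[slow] dup, fast++
slow=4 fast=7: a[fast]=7=a[slow] dup, fast++
slow=4 fast=8: a[fast]=8≠a[slow]=7 write a[5]=8, slow++,fast++
slow=5 fast=9: a[fast]=10≠a[slow]=8 write a[6]=10, slow++,fast++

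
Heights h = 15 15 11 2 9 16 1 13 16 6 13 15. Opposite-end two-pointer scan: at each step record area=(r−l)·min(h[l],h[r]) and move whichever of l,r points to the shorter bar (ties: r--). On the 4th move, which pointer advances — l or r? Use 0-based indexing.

l

l=0 r=11: min(15,15)*11=165 best=165 *, r--
l=0 r=10: min(15,13)*10=130 best=165, r--
l=0 r=9: min(15,6)*9=54 best=165, r--
l=0 r=8: min(15,16)*8=120 best=165, l++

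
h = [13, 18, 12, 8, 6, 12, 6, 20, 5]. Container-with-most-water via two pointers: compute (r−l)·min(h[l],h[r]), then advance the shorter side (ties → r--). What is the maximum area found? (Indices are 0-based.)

l=0 r=8: min(13,5)*8=40 best=40 *, r--
l=0 r=7: min(13,20)*7=91 best=91 *, l++
l=1 r=7: min(18,20)*6=108 best=108 *, l++
l=2 r=7: min(12,20)*5=60 best=108, l++
l=3 r=7: min(8,20)*4=32 best=108, l++
l=4 r=7: min(6,20)*3=18 best=108, l++
l=5 r=7: min(12,20)*2=24 best=108, l++
l=6 r=7: min(6,20)*1=6 best=108, l++

max area = 108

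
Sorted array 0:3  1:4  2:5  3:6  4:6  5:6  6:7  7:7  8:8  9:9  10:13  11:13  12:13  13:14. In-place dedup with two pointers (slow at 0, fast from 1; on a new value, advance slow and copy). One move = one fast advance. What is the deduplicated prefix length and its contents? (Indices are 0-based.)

length 9; prefix = [3, 4, 5, 6, 7, 8, 9, 13, 14]

(s=0,f=1) a[fast]=4≠a[slow]=3 write a[1]=4 → slow++,fast++
(s=1,f=2) a[fast]=5≠a[slow]=4 write a[2]=5 → slow++,fast++
(s=2,f=3) a[fast]=6≠a[slow]=5 write a[3]=6 → slow++,fast++
(s=3,f=4) a[fast]=6=a[slow] dup → fast++
(s=3,f=5) a[fast]=6=a[slow] dup → fast++
(s=3,f=6) a[fast]=7≠a[slow]=6 write a[4]=7 → slow++,fast++
(s=4,f=7) a[fast]=7=a[slow] dup → fast++
(s=4,f=8) a[fast]=8≠a[slow]=7 write a[5]=8 → slow++,fast++
(s=5,f=9) a[fast]=9≠a[slow]=8 write a[6]=9 → slow++,fast++
(s=6,f=10) a[fast]=13≠a[slow]=9 write a[7]=13 → slow++,fast++
(s=7,f=11) a[fast]=13=a[slow] dup → fast++
(s=7,f=12) a[fast]=13=a[slow] dup → fast++
(s=7,f=13) a[fast]=14≠a[slow]=13 write a[8]=14 → slow++,fast++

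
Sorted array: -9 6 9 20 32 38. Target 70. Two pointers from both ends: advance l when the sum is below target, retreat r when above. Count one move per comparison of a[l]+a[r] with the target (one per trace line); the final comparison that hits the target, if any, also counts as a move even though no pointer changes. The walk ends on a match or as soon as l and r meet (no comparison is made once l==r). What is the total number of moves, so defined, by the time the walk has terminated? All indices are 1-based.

[1,6] -9+38=29 <70 → l++
[2,6] 6+38=44 <70 → l++
[3,6] 9+38=47 <70 → l++
[4,6] 20+38=58 <70 → l++
[5,6] 32+38=70 → found

5 moves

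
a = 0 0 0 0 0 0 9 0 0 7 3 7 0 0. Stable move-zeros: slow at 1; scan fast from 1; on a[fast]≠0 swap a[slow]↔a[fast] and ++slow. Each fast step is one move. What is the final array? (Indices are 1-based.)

slow=1 fast=1: a[fast]=0, fast++
slow=1 fast=2: a[fast]=0, fast++
slow=1 fast=3: a[fast]=0, fast++
slow=1 fast=4: a[fast]=0, fast++
slow=1 fast=5: a[fast]=0, fast++
slow=1 fast=6: a[fast]=0, fast++
slow=1 fast=7: a[fast]=9≠0 swap→a[1]=9, slow++,fast++
slow=2 fast=8: a[fast]=0, fast++
slow=2 fast=9: a[fast]=0, fast++
slow=2 fast=10: a[fast]=7≠0 swap→a[2]=7, slow++,fast++
slow=3 fast=11: a[fast]=3≠0 swap→a[3]=3, slow++,fast++
slow=4 fast=12: a[fast]=7≠0 swap→a[4]=7, slow++,fast++
slow=5 fast=13: a[fast]=0, fast++
slow=5 fast=14: a[fast]=0, fast++

[9, 7, 3, 7, 0, 0, 0, 0, 0, 0, 0, 0, 0, 0]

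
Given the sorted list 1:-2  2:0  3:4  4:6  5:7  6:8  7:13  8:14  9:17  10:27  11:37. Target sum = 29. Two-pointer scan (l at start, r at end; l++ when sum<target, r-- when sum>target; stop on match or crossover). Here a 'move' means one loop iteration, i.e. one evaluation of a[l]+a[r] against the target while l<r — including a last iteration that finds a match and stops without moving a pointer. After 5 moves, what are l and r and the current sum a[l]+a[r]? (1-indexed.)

[1,11] -2+37=35 >29 → r--
[1,10] -2+27=25 <29 → l++
[2,10] 0+27=27 <29 → l++
[3,10] 4+27=31 >29 → r--
[3,9] 4+17=21 <29 → l++

l=4, r=9, sum=23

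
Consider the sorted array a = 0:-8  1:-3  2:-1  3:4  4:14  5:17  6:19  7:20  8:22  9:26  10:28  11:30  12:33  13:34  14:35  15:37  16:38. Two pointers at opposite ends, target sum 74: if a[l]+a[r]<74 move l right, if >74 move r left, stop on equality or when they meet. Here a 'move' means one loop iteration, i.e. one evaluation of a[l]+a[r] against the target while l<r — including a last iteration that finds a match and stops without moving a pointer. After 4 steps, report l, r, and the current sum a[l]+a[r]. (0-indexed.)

l=4, r=16, sum=52

l=0 r=16: -8+38=30 <74, l++
l=1 r=16: -3+38=35 <74, l++
l=2 r=16: -1+38=37 <74, l++
l=3 r=16: 4+38=42 <74, l++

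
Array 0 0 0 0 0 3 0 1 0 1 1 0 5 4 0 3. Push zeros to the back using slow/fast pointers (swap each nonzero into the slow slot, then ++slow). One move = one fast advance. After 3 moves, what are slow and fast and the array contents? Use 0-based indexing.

slow=0, fast=3, a=[0, 0, 0, 0, 0, 3, 0, 1, 0, 1, 1, 0, 5, 4, 0, 3]

(s=0,f=0) a[fast]=0 → fast++
(s=0,f=1) a[fast]=0 → fast++
(s=0,f=2) a[fast]=0 → fast++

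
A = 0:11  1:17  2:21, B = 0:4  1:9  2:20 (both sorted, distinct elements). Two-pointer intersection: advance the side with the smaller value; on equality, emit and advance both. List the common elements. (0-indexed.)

[i=0,j=0] 11>4 → j++
[i=0,j=1] 11>9 → j++
[i=0,j=2] 11<20 → i++
[i=1,j=2] 17<20 → i++
[i=2,j=2] 21>20 → j++

intersection = []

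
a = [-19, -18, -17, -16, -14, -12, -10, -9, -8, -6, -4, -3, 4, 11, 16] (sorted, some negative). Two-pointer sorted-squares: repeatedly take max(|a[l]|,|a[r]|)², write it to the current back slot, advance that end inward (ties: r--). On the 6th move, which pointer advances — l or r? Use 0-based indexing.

l=0 r=14: |-19|>|16| out[14]=361, l++
l=1 r=14: |-18|>|16| out[13]=324, l++
l=2 r=14: |-17|>|16| out[12]=289, l++
l=3 r=14: |-16|<=|16| out[11]=256, r--
l=3 r=13: |-16|>|11| out[10]=256, l++
l=4 r=13: |-14|>|11| out[9]=196, l++

l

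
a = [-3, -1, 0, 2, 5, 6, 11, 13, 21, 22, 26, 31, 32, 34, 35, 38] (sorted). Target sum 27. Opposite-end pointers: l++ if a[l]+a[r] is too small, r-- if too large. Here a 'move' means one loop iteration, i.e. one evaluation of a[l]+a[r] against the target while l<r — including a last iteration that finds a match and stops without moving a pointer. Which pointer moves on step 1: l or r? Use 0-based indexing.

l=0 r=15: -3+38=35 >27, r--

r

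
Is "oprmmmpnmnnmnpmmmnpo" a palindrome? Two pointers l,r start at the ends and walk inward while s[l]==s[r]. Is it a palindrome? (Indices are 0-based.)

not a palindrome (mismatch at 2,17)

l=0 r=19: 'o'=='o', l++,r--
l=1 r=18: 'p'=='p', l++,r--
l=2 r=17: 'r'!='n', stop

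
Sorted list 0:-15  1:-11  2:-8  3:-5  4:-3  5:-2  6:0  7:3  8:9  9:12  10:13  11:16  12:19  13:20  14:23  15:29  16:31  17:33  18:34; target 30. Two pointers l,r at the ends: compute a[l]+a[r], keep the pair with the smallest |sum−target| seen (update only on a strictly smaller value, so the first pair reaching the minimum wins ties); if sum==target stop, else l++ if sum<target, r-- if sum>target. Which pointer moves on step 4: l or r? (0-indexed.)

l=0 r=18: -15+34=19 d=11 *, l++
l=1 r=18: -11+34=23 d=7 *, l++
l=2 r=18: -8+34=26 d=4 *, l++
l=3 r=18: -5+34=29 d=1 *, l++

l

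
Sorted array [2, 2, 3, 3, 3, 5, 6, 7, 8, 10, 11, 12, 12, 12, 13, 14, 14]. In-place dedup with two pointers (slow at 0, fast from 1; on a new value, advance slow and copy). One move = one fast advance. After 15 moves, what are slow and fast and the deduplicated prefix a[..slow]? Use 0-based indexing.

slow=0 fast=1: a[fast]=2=a[slow] dup, fast++
slow=0 fast=2: a[fast]=3≠a[slow]=2 write a[1]=3, slow++,fast++
slow=1 fast=3: a[fast]=3=a[slow] dup, fast++
slow=1 fast=4: a[fast]=3=a[slow] dup, fast++
slow=1 fast=5: a[fast]=5≠a[slow]=3 write a[2]=5, slow++,fast++
slow=2 fast=6: a[fast]=6≠a[slow]=5 write a[3]=6, slow++,fast++
slow=3 fast=7: a[fast]=7≠a[slow]=6 write a[4]=7, slow++,fast++
slow=4 fast=8: a[fast]=8≠a[slow]=7 write a[5]=8, slow++,fast++
slow=5 fast=9: a[fast]=10≠a[slow]=8 write a[6]=10, slow++,fast++
slow=6 fast=10: a[fast]=11≠a[slow]=10 write a[7]=11, slow++,fast++
slow=7 fast=11: a[fast]=12≠a[slow]=11 write a[8]=12, slow++,fast++
slow=8 fast=12: a[fast]=12=a[slow] dup, fast++
slow=8 fast=13: a[fast]=12=a[slow] dup, fast++
slow=8 fast=14: a[fast]=13≠a[slow]=12 write a[9]=13, slow++,fast++
slow=9 fast=15: a[fast]=14≠a[slow]=13 write a[10]=14, slow++,fast++

slow=10, fast=16, prefix=[2, 3, 5, 6, 7, 8, 10, 11, 12, 13, 14]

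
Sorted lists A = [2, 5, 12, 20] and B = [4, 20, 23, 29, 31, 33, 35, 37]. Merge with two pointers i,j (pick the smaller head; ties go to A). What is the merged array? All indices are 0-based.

[2, 4, 5, 12, 20, 20, 23, 29, 31, 33, 35, 37]

[i=0,j=0] A[i]=2<=B[j]=4 take 2 → i++
[i=1,j=0] A[i]=5>B[j]=4 take 4 → j++
[i=1,j=1] A[i]=5<=B[j]=20 take 5 → i++
[i=2,j=1] A[i]=12<=B[j]=20 take 12 → i++
[i=3,j=1] A[i]=20<=B[j]=20 take 20 → i++
[i=4,j=1] A done, take B[j]=20 → j++
[i=4,j=2] A done, take B[j]=23 → j++
[i=4,j=3] A done, take B[j]=29 → j++
[i=4,j=4] A done, take B[j]=31 → j++
[i=4,j=5] A done, take B[j]=33 → j++
[i=4,j=6] A done, take B[j]=35 → j++
[i=4,j=7] A done, take B[j]=37 → j++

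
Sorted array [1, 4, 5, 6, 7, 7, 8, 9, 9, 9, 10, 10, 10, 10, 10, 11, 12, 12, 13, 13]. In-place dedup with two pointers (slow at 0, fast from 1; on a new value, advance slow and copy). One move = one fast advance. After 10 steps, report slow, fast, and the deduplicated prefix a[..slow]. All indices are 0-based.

slow=7, fast=11, prefix=[1, 4, 5, 6, 7, 8, 9, 10]

slow=0 fast=1: a[fast]=4≠a[slow]=1 write a[1]=4, slow++,fast++
slow=1 fast=2: a[fast]=5≠a[slow]=4 write a[2]=5, slow++,fast++
slow=2 fast=3: a[fast]=6≠a[slow]=5 write a[3]=6, slow++,fast++
slow=3 fast=4: a[fast]=7≠a[slow]=6 write a[4]=7, slow++,fast++
slow=4 fast=5: a[fast]=7=a[slow] dup, fast++
slow=4 fast=6: a[fast]=8≠a[slow]=7 write a[5]=8, slow++,fast++
slow=5 fast=7: a[fast]=9≠a[slow]=8 write a[6]=9, slow++,fast++
slow=6 fast=8: a[fast]=9=a[slow] dup, fast++
slow=6 fast=9: a[fast]=9=a[slow] dup, fast++
slow=6 fast=10: a[fast]=10≠a[slow]=9 write a[7]=10, slow++,fast++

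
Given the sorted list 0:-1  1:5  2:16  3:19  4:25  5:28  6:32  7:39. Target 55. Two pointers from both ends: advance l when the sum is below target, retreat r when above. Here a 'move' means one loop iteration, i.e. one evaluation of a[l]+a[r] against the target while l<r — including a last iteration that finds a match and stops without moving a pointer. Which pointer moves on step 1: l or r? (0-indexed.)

l

[0,7] -1+39=38 <55 → l++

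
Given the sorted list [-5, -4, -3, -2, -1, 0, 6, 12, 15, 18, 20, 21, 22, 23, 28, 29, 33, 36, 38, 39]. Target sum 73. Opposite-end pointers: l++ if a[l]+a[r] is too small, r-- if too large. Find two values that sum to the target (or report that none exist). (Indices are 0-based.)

no pair

[0,19] -5+39=34 <73 → l++
[1,19] -4+39=35 <73 → l++
[2,19] -3+39=36 <73 → l++
[3,19] -2+39=37 <73 → l++
[4,19] -1+39=38 <73 → l++
[5,19] 0+39=39 <73 → l++
[6,19] 6+39=45 <73 → l++
[7,19] 12+39=51 <73 → l++
[8,19] 15+39=54 <73 → l++
[9,19] 18+39=57 <73 → l++
[10,19] 20+39=59 <73 → l++
[11,19] 21+39=60 <73 → l++
[12,19] 22+39=61 <73 → l++
[13,19] 23+39=62 <73 → l++
[14,19] 28+39=67 <73 → l++
[15,19] 29+39=68 <73 → l++
[16,19] 33+39=72 <73 → l++
[17,19] 36+39=75 >73 → r--
[17,18] 36+38=74 >73 → r--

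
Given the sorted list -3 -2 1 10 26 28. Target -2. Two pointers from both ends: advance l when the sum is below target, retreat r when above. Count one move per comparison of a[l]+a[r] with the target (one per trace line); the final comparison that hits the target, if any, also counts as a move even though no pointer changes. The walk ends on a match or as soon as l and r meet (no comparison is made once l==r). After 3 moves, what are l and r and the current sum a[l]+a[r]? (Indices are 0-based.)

l=0 r=5: -3+28=25 >-2, r--
l=0 r=4: -3+26=23 >-2, r--
l=0 r=3: -3+10=7 >-2, r--

l=0, r=2, sum=-2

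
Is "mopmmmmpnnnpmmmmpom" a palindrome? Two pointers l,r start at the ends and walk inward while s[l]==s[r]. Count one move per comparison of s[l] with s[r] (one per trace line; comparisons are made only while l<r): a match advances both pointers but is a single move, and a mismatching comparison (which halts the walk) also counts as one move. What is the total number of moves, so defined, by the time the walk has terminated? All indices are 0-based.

9 moves

l=0 r=18: 'm'=='m', l++,r--
l=1 r=17: 'o'=='o', l++,r--
l=2 r=16: 'p'=='p', l++,r--
l=3 r=15: 'm'=='m', l++,r--
l=4 r=14: 'm'=='m', l++,r--
l=5 r=13: 'm'=='m', l++,r--
l=6 r=12: 'm'=='m', l++,r--
l=7 r=11: 'p'=='p', l++,r--
l=8 r=10: 'n'=='n', l++,r--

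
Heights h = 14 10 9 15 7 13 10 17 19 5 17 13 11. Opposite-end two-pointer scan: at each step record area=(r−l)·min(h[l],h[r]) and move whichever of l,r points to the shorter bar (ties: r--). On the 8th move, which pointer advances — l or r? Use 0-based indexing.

[0,12] min(14,11)*12=132 best=132 * → r--
[0,11] min(14,13)*11=143 best=143 * → r--
[0,10] min(14,17)*10=140 best=143 → l++
[1,10] min(10,17)*9=90 best=143 → l++
[2,10] min(9,17)*8=72 best=143 → l++
[3,10] min(15,17)*7=105 best=143 → l++
[4,10] min(7,17)*6=42 best=143 → l++
[5,10] min(13,17)*5=65 best=143 → l++

l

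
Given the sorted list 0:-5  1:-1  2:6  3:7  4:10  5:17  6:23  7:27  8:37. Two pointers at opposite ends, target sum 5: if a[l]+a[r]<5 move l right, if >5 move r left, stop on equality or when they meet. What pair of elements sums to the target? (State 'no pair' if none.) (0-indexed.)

l=0 r=8: -5+37=32 >5, r--
l=0 r=7: -5+27=22 >5, r--
l=0 r=6: -5+23=18 >5, r--
l=0 r=5: -5+17=12 >5, r--
l=0 r=4: -5+10=5, found

(-5, 10)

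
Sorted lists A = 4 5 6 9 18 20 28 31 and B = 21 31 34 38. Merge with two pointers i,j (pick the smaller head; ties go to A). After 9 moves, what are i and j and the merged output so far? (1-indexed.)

[i=1,j=1] A[i]=4<=B[j]=21 take 4 → i++
[i=2,j=1] A[i]=5<=B[j]=21 take 5 → i++
[i=3,j=1] A[i]=6<=B[j]=21 take 6 → i++
[i=4,j=1] A[i]=9<=B[j]=21 take 9 → i++
[i=5,j=1] A[i]=18<=B[j]=21 take 18 → i++
[i=6,j=1] A[i]=20<=B[j]=21 take 20 → i++
[i=7,j=1] A[i]=28>B[j]=21 take 21 → j++
[i=7,j=2] A[i]=28<=B[j]=31 take 28 → i++
[i=8,j=2] A[i]=31<=B[j]=31 take 31 → i++

i=9, j=2, merged so far=[4, 5, 6, 9, 18, 20, 21, 28, 31]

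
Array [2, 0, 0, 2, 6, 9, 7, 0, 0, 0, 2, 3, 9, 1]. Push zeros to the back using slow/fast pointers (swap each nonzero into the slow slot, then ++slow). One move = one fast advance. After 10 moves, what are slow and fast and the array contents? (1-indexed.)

slow=6, fast=11, a=[2, 2, 6, 9, 7, 0, 0, 0, 0, 0, 2, 3, 9, 1]

(s=1,f=1) a[fast]=2≠0 swap→a[1]=2 → slow++,fast++
(s=2,f=2) a[fast]=0 → fast++
(s=2,f=3) a[fast]=0 → fast++
(s=2,f=4) a[fast]=2≠0 swap→a[2]=2 → slow++,fast++
(s=3,f=5) a[fast]=6≠0 swap→a[3]=6 → slow++,fast++
(s=4,f=6) a[fast]=9≠0 swap→a[4]=9 → slow++,fast++
(s=5,f=7) a[fast]=7≠0 swap→a[5]=7 → slow++,fast++
(s=6,f=8) a[fast]=0 → fast++
(s=6,f=9) a[fast]=0 → fast++
(s=6,f=10) a[fast]=0 → fast++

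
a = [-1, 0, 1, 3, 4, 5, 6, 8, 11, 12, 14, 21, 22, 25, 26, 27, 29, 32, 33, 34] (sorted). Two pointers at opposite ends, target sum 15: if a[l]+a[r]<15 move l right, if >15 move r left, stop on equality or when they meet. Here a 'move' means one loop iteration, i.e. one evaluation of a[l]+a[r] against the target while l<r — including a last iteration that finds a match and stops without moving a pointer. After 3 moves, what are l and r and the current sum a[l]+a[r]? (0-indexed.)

l=0 r=19: -1+34=33 >15, r--
l=0 r=18: -1+33=32 >15, r--
l=0 r=17: -1+32=31 >15, r--

l=0, r=16, sum=28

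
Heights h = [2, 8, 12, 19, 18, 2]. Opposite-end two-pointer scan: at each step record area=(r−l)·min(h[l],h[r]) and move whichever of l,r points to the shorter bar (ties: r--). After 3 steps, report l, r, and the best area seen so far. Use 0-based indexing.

l=2, r=4, best area=24

[0,5] min(2,2)*5=10 best=10 * → r--
[0,4] min(2,18)*4=8 best=10 → l++
[1,4] min(8,18)*3=24 best=24 * → l++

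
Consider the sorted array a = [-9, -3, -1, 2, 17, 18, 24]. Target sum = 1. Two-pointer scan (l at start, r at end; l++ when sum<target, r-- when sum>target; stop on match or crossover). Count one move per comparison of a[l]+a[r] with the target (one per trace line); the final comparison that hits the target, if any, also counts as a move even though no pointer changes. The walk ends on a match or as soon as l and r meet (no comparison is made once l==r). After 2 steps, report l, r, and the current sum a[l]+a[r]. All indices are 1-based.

l=1, r=5, sum=8

[1,7] -9+24=15 >1 → r--
[1,6] -9+18=9 >1 → r--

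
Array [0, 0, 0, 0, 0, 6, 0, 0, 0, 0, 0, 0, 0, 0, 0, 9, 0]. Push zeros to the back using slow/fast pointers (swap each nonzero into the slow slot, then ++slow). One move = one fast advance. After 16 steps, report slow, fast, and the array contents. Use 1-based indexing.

(s=1,f=1) a[fast]=0 → fast++
(s=1,f=2) a[fast]=0 → fast++
(s=1,f=3) a[fast]=0 → fast++
(s=1,f=4) a[fast]=0 → fast++
(s=1,f=5) a[fast]=0 → fast++
(s=1,f=6) a[fast]=6≠0 swap→a[1]=6 → slow++,fast++
(s=2,f=7) a[fast]=0 → fast++
(s=2,f=8) a[fast]=0 → fast++
(s=2,f=9) a[fast]=0 → fast++
(s=2,f=10) a[fast]=0 → fast++
(s=2,f=11) a[fast]=0 → fast++
(s=2,f=12) a[fast]=0 → fast++
(s=2,f=13) a[fast]=0 → fast++
(s=2,f=14) a[fast]=0 → fast++
(s=2,f=15) a[fast]=0 → fast++
(s=2,f=16) a[fast]=9≠0 swap→a[2]=9 → slow++,fast++

slow=3, fast=17, a=[6, 9, 0, 0, 0, 0, 0, 0, 0, 0, 0, 0, 0, 0, 0, 0, 0]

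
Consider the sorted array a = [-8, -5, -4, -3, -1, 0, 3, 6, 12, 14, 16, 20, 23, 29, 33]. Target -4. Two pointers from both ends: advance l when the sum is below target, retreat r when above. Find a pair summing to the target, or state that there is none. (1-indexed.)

l=1 r=15: -8+33=25 >-4, r--
l=1 r=14: -8+29=21 >-4, r--
l=1 r=13: -8+23=15 >-4, r--
l=1 r=12: -8+20=12 >-4, r--
l=1 r=11: -8+16=8 >-4, r--
l=1 r=10: -8+14=6 >-4, r--
l=1 r=9: -8+12=4 >-4, r--
l=1 r=8: -8+6=-2 >-4, r--
l=1 r=7: -8+3=-5 <-4, l++
l=2 r=7: -5+3=-2 >-4, r--
l=2 r=6: -5+0=-5 <-4, l++
l=3 r=6: -4+0=-4, found

(-4, 0)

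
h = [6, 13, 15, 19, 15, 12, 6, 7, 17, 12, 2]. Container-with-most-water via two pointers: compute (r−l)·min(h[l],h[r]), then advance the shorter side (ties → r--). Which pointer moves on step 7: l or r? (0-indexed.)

l=0 r=10: min(6,2)*10=20 best=20 *, r--
l=0 r=9: min(6,12)*9=54 best=54 *, l++
l=1 r=9: min(13,12)*8=96 best=96 *, r--
l=1 r=8: min(13,17)*7=91 best=96, l++
l=2 r=8: min(15,17)*6=90 best=96, l++
l=3 r=8: min(19,17)*5=85 best=96, r--
l=3 r=7: min(19,7)*4=28 best=96, r--

r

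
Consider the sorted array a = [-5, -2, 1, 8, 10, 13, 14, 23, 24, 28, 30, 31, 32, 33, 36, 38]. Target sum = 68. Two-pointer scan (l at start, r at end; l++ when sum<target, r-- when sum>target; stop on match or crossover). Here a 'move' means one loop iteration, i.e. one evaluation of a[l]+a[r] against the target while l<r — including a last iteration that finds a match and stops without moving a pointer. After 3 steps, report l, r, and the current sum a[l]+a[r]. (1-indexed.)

[1,16] -5+38=33 <68 → l++
[2,16] -2+38=36 <68 → l++
[3,16] 1+38=39 <68 → l++

l=4, r=16, sum=46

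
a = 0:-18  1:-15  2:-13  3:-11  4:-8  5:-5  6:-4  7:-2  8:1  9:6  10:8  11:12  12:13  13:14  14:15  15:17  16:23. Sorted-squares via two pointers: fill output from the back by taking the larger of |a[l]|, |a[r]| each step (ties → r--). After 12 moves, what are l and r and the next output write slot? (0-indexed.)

[0,16] |-18|<=|23| out[16]=529 → r--
[0,15] |-18|>|17| out[15]=324 → l++
[1,15] |-15|<=|17| out[14]=289 → r--
[1,14] |-15|<=|15| out[13]=225 → r--
[1,13] |-15|>|14| out[12]=225 → l++
[2,13] |-13|<=|14| out[11]=196 → r--
[2,12] |-13|<=|13| out[10]=169 → r--
[2,11] |-13|>|12| out[9]=169 → l++
[3,11] |-11|<=|12| out[8]=144 → r--
[3,10] |-11|>|8| out[7]=121 → l++
[4,10] |-8|<=|8| out[6]=64 → r--
[4,9] |-8|>|6| out[5]=64 → l++

l=5, r=9, next write slot=4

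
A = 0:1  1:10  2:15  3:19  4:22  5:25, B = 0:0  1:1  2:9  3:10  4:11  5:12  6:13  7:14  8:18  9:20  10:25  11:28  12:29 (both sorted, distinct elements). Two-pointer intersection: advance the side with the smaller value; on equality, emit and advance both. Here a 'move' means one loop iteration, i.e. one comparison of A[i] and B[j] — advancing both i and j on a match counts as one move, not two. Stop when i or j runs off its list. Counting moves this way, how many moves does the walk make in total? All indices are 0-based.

14 moves

[i=0,j=0] 1>0 → j++
[i=0,j=1] 1==1 emit → i++,j++
[i=1,j=2] 10>9 → j++
[i=1,j=3] 10==10 emit → i++,j++
[i=2,j=4] 15>11 → j++
[i=2,j=5] 15>12 → j++
[i=2,j=6] 15>13 → j++
[i=2,j=7] 15>14 → j++
[i=2,j=8] 15<18 → i++
[i=3,j=8] 19>18 → j++
[i=3,j=9] 19<20 → i++
[i=4,j=9] 22>20 → j++
[i=4,j=10] 22<25 → i++
[i=5,j=10] 25==25 emit → i++,j++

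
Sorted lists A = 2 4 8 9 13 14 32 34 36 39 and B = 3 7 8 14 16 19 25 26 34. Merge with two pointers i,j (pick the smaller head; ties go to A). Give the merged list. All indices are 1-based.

[2, 3, 4, 7, 8, 8, 9, 13, 14, 14, 16, 19, 25, 26, 32, 34, 34, 36, 39]

[i=1,j=1] A[i]=2<=B[j]=3 take 2 → i++
[i=2,j=1] A[i]=4>B[j]=3 take 3 → j++
[i=2,j=2] A[i]=4<=B[j]=7 take 4 → i++
[i=3,j=2] A[i]=8>B[j]=7 take 7 → j++
[i=3,j=3] A[i]=8<=B[j]=8 take 8 → i++
[i=4,j=3] A[i]=9>B[j]=8 take 8 → j++
[i=4,j=4] A[i]=9<=B[j]=14 take 9 → i++
[i=5,j=4] A[i]=13<=B[j]=14 take 13 → i++
[i=6,j=4] A[i]=14<=B[j]=14 take 14 → i++
[i=7,j=4] A[i]=32>B[j]=14 take 14 → j++
[i=7,j=5] A[i]=32>B[j]=16 take 16 → j++
[i=7,j=6] A[i]=32>B[j]=19 take 19 → j++
[i=7,j=7] A[i]=32>B[j]=25 take 25 → j++
[i=7,j=8] A[i]=32>B[j]=26 take 26 → j++
[i=7,j=9] A[i]=32<=B[j]=34 take 32 → i++
[i=8,j=9] A[i]=34<=B[j]=34 take 34 → i++
[i=9,j=9] A[i]=36>B[j]=34 take 34 → j++
[i=9,j=10] B done, take A[i]=36 → i++
[i=10,j=10] B done, take A[i]=39 → i++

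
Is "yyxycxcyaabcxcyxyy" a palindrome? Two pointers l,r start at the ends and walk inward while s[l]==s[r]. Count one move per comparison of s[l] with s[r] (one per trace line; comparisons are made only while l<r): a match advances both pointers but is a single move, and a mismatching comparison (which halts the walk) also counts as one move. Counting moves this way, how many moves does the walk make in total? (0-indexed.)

8 moves

l=0 r=17: 'y'=='y', l++,r--
l=1 r=16: 'y'=='y', l++,r--
l=2 r=15: 'x'=='x', l++,r--
l=3 r=14: 'y'=='y', l++,r--
l=4 r=13: 'c'=='c', l++,r--
l=5 r=12: 'x'=='x', l++,r--
l=6 r=11: 'c'=='c', l++,r--
l=7 r=10: 'y'!='b', stop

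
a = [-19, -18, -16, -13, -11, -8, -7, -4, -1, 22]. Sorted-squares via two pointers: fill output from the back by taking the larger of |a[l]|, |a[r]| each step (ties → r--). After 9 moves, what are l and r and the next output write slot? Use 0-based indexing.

l=8, r=8, next write slot=0

l=0 r=9: |-19|<=|22| out[9]=484, r--
l=0 r=8: |-19|>|-1| out[8]=361, l++
l=1 r=8: |-18|>|-1| out[7]=324, l++
l=2 r=8: |-16|>|-1| out[6]=256, l++
l=3 r=8: |-13|>|-1| out[5]=169, l++
l=4 r=8: |-11|>|-1| out[4]=121, l++
l=5 r=8: |-8|>|-1| out[3]=64, l++
l=6 r=8: |-7|>|-1| out[2]=49, l++
l=7 r=8: |-4|>|-1| out[1]=16, l++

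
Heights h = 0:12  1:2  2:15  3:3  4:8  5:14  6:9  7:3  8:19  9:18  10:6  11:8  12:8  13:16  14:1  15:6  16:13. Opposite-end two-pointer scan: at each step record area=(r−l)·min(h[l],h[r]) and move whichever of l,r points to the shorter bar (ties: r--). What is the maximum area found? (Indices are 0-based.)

[0,16] min(12,13)*16=192 best=192 * → l++
[1,16] min(2,13)*15=30 best=192 → l++
[2,16] min(15,13)*14=182 best=192 → r--
[2,15] min(15,6)*13=78 best=192 → r--
[2,14] min(15,1)*12=12 best=192 → r--
[2,13] min(15,16)*11=165 best=192 → l++
[3,13] min(3,16)*10=30 best=192 → l++
[4,13] min(8,16)*9=72 best=192 → l++
[5,13] min(14,16)*8=112 best=192 → l++
[6,13] min(9,16)*7=63 best=192 → l++
[7,13] min(3,16)*6=18 best=192 → l++
[8,13] min(19,16)*5=80 best=192 → r--
[8,12] min(19,8)*4=32 best=192 → r--
[8,11] min(19,8)*3=24 best=192 → r--
[8,10] min(19,6)*2=12 best=192 → r--
[8,9] min(19,18)*1=18 best=192 → r--

max area = 192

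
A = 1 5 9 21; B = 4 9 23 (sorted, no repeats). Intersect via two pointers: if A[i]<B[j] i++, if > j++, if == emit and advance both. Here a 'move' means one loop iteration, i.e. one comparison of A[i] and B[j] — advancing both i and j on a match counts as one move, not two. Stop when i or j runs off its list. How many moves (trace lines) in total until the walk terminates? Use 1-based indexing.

5 moves

i=1 j=1: 1<4, i++
i=2 j=1: 5>4, j++
i=2 j=2: 5<9, i++
i=3 j=2: 9==9 emit, i++,j++
i=4 j=3: 21<23, i++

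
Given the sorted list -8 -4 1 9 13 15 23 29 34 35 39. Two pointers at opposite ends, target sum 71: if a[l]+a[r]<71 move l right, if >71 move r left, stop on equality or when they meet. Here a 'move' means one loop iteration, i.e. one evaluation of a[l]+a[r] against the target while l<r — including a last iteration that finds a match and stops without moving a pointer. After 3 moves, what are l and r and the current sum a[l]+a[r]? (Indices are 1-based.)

[1,11] -8+39=31 <71 → l++
[2,11] -4+39=35 <71 → l++
[3,11] 1+39=40 <71 → l++

l=4, r=11, sum=48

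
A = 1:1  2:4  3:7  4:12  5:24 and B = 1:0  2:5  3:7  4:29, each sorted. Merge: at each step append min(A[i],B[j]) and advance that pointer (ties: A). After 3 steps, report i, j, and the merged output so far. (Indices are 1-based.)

i=3, j=2, merged so far=[0, 1, 4]

[i=1,j=1] A[i]=1>B[j]=0 take 0 → j++
[i=1,j=2] A[i]=1<=B[j]=5 take 1 → i++
[i=2,j=2] A[i]=4<=B[j]=5 take 4 → i++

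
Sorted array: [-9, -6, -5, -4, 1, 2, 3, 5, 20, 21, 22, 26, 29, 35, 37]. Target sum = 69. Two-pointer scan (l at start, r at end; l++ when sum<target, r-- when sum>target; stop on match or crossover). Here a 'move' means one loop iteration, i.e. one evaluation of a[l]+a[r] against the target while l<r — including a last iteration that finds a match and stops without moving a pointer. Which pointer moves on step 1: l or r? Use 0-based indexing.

[0,14] -9+37=28 <69 → l++

l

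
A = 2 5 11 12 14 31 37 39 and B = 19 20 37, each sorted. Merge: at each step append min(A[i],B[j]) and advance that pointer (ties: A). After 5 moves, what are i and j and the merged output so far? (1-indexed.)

i=1 j=1: A[i]=2<=B[j]=19 take 2, i++
i=2 j=1: A[i]=5<=B[j]=19 take 5, i++
i=3 j=1: A[i]=11<=B[j]=19 take 11, i++
i=4 j=1: A[i]=12<=B[j]=19 take 12, i++
i=5 j=1: A[i]=14<=B[j]=19 take 14, i++

i=6, j=1, merged so far=[2, 5, 11, 12, 14]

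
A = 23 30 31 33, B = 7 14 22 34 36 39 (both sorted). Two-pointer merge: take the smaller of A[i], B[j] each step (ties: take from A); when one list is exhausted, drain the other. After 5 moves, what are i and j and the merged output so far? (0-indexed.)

[i=0,j=0] A[i]=23>B[j]=7 take 7 → j++
[i=0,j=1] A[i]=23>B[j]=14 take 14 → j++
[i=0,j=2] A[i]=23>B[j]=22 take 22 → j++
[i=0,j=3] A[i]=23<=B[j]=34 take 23 → i++
[i=1,j=3] A[i]=30<=B[j]=34 take 30 → i++

i=2, j=3, merged so far=[7, 14, 22, 23, 30]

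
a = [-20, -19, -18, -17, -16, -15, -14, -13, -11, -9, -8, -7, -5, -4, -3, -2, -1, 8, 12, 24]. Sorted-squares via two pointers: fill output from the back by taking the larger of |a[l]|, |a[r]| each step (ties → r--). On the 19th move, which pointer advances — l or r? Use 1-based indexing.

l=1 r=20: |-20|<=|24| out[20]=576, r--
l=1 r=19: |-20|>|12| out[19]=400, l++
l=2 r=19: |-19|>|12| out[18]=361, l++
l=3 r=19: |-18|>|12| out[17]=324, l++
l=4 r=19: |-17|>|12| out[16]=289, l++
l=5 r=19: |-16|>|12| out[15]=256, l++
l=6 r=19: |-15|>|12| out[14]=225, l++
l=7 r=19: |-14|>|12| out[13]=196, l++
l=8 r=19: |-13|>|12| out[12]=169, l++
l=9 r=19: |-11|<=|12| out[11]=144, r--
l=9 r=18: |-11|>|8| out[10]=121, l++
l=10 r=18: |-9|>|8| out[9]=81, l++
l=11 r=18: |-8|<=|8| out[8]=64, r--
l=11 r=17: |-8|>|-1| out[7]=64, l++
l=12 r=17: |-7|>|-1| out[6]=49, l++
l=13 r=17: |-5|>|-1| out[5]=25, l++
l=14 r=17: |-4|>|-1| out[4]=16, l++
l=15 r=17: |-3|>|-1| out[3]=9, l++
l=16 r=17: |-2|>|-1| out[2]=4, l++

l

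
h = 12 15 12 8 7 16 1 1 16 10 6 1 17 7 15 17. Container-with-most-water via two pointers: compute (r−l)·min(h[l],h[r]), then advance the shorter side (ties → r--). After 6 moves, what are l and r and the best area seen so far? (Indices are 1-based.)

[1,16] min(12,17)*15=180 best=180 * → l++
[2,16] min(15,17)*14=210 best=210 * → l++
[3,16] min(12,17)*13=156 best=210 → l++
[4,16] min(8,17)*12=96 best=210 → l++
[5,16] min(7,17)*11=77 best=210 → l++
[6,16] min(16,17)*10=160 best=210 → l++

l=7, r=16, best area=210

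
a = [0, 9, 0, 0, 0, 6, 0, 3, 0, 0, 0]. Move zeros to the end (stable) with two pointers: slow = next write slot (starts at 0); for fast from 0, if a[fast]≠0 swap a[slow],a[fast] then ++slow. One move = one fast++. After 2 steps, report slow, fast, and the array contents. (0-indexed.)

(s=0,f=0) a[fast]=0 → fast++
(s=0,f=1) a[fast]=9≠0 swap→a[0]=9 → slow++,fast++

slow=1, fast=2, a=[9, 0, 0, 0, 0, 6, 0, 3, 0, 0, 0]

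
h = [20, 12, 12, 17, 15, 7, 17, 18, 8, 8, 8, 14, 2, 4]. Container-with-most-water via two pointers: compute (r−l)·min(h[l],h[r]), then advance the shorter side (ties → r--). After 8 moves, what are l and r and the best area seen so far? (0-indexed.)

[0,13] min(20,4)*13=52 best=52 * → r--
[0,12] min(20,2)*12=24 best=52 → r--
[0,11] min(20,14)*11=154 best=154 * → r--
[0,10] min(20,8)*10=80 best=154 → r--
[0,9] min(20,8)*9=72 best=154 → r--
[0,8] min(20,8)*8=64 best=154 → r--
[0,7] min(20,18)*7=126 best=154 → r--
[0,6] min(20,17)*6=102 best=154 → r--

l=0, r=5, best area=154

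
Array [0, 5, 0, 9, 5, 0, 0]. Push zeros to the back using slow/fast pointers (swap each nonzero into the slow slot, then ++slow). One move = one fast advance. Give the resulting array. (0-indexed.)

[5, 9, 5, 0, 0, 0, 0]

(s=0,f=0) a[fast]=0 → fast++
(s=0,f=1) a[fast]=5≠0 swap→a[0]=5 → slow++,fast++
(s=1,f=2) a[fast]=0 → fast++
(s=1,f=3) a[fast]=9≠0 swap→a[1]=9 → slow++,fast++
(s=2,f=4) a[fast]=5≠0 swap→a[2]=5 → slow++,fast++
(s=3,f=5) a[fast]=0 → fast++
(s=3,f=6) a[fast]=0 → fast++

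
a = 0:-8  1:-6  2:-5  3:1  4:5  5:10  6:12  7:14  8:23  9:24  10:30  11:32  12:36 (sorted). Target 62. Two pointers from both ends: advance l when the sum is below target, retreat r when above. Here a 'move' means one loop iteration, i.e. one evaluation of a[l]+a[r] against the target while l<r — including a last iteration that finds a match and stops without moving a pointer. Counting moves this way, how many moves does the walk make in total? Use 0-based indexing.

[0,12] -8+36=28 <62 → l++
[1,12] -6+36=30 <62 → l++
[2,12] -5+36=31 <62 → l++
[3,12] 1+36=37 <62 → l++
[4,12] 5+36=41 <62 → l++
[5,12] 10+36=46 <62 → l++
[6,12] 12+36=48 <62 → l++
[7,12] 14+36=50 <62 → l++
[8,12] 23+36=59 <62 → l++
[9,12] 24+36=60 <62 → l++
[10,12] 30+36=66 >62 → r--
[10,11] 30+32=62 → found

12 moves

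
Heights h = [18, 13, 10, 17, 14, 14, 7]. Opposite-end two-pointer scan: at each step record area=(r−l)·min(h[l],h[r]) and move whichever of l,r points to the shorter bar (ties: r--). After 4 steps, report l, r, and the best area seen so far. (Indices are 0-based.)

l=0, r=2, best area=70

l=0 r=6: min(18,7)*6=42 best=42 *, r--
l=0 r=5: min(18,14)*5=70 best=70 *, r--
l=0 r=4: min(18,14)*4=56 best=70, r--
l=0 r=3: min(18,17)*3=51 best=70, r--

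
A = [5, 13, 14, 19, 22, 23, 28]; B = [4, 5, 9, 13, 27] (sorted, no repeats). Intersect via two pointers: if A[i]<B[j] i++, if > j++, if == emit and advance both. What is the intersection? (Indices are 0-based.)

[i=0,j=0] 5>4 → j++
[i=0,j=1] 5==5 emit → i++,j++
[i=1,j=2] 13>9 → j++
[i=1,j=3] 13==13 emit → i++,j++
[i=2,j=4] 14<27 → i++
[i=3,j=4] 19<27 → i++
[i=4,j=4] 22<27 → i++
[i=5,j=4] 23<27 → i++
[i=6,j=4] 28>27 → j++

intersection = [5, 13]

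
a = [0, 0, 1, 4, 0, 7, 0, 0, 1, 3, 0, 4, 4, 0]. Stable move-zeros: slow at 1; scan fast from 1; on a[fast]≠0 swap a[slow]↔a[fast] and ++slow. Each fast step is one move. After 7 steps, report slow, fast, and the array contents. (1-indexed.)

(s=1,f=1) a[fast]=0 → fast++
(s=1,f=2) a[fast]=0 → fast++
(s=1,f=3) a[fast]=1≠0 swap→a[1]=1 → slow++,fast++
(s=2,f=4) a[fast]=4≠0 swap→a[2]=4 → slow++,fast++
(s=3,f=5) a[fast]=0 → fast++
(s=3,f=6) a[fast]=7≠0 swap→a[3]=7 → slow++,fast++
(s=4,f=7) a[fast]=0 → fast++

slow=4, fast=8, a=[1, 4, 7, 0, 0, 0, 0, 0, 1, 3, 0, 4, 4, 0]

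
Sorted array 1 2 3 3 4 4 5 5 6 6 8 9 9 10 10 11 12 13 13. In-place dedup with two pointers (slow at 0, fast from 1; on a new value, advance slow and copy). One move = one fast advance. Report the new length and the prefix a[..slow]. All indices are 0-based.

(s=0,f=1) a[fast]=2≠a[slow]=1 write a[1]=2 → slow++,fast++
(s=1,f=2) a[fast]=3≠a[slow]=2 write a[2]=3 → slow++,fast++
(s=2,f=3) a[fast]=3=a[slow] dup → fast++
(s=2,f=4) a[fast]=4≠a[slow]=3 write a[3]=4 → slow++,fast++
(s=3,f=5) a[fast]=4=a[slow] dup → fast++
(s=3,f=6) a[fast]=5≠a[slow]=4 write a[4]=5 → slow++,fast++
(s=4,f=7) a[fast]=5=a[slow] dup → fast++
(s=4,f=8) a[fast]=6≠a[slow]=5 write a[5]=6 → slow++,fast++
(s=5,f=9) a[fast]=6=a[slow] dup → fast++
(s=5,f=10) a[fast]=8≠a[slow]=6 write a[6]=8 → slow++,fast++
(s=6,f=11) a[fast]=9≠a[slow]=8 write a[7]=9 → slow++,fast++
(s=7,f=12) a[fast]=9=a[slow] dup → fast++
(s=7,f=13) a[fast]=10≠a[slow]=9 write a[8]=10 → slow++,fast++
(s=8,f=14) a[fast]=10=a[slow] dup → fast++
(s=8,f=15) a[fast]=11≠a[slow]=10 write a[9]=11 → slow++,fast++
(s=9,f=16) a[fast]=12≠a[slow]=11 write a[10]=12 → slow++,fast++
(s=10,f=17) a[fast]=13≠a[slow]=12 write a[11]=13 → slow++,fast++
(s=11,f=18) a[fast]=13=a[slow] dup → fast++

length 12; prefix = [1, 2, 3, 4, 5, 6, 8, 9, 10, 11, 12, 13]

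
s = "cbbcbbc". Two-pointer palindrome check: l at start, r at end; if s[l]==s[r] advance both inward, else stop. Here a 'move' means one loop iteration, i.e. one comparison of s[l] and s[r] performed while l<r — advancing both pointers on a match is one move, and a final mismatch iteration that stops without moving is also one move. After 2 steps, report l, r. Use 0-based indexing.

l=2, r=4

l=0 r=6: 'c'=='c', l++,r--
l=1 r=5: 'b'=='b', l++,r--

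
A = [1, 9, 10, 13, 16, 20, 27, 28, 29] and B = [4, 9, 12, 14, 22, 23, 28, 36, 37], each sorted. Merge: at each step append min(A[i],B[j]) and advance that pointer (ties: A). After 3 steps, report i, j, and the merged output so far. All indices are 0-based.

i=2, j=1, merged so far=[1, 4, 9]

[i=0,j=0] A[i]=1<=B[j]=4 take 1 → i++
[i=1,j=0] A[i]=9>B[j]=4 take 4 → j++
[i=1,j=1] A[i]=9<=B[j]=9 take 9 → i++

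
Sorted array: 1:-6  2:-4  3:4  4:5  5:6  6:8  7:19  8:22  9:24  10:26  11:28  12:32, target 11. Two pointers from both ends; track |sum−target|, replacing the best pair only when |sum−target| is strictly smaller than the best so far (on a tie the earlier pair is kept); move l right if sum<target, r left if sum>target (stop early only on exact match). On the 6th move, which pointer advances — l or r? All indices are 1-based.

l=1 r=12: -6+32=26 d=15 *, r--
l=1 r=11: -6+28=22 d=11 *, r--
l=1 r=10: -6+26=20 d=9 *, r--
l=1 r=9: -6+24=18 d=7 *, r--
l=1 r=8: -6+22=16 d=5 *, r--
l=1 r=7: -6+19=13 d=2 *, r--

r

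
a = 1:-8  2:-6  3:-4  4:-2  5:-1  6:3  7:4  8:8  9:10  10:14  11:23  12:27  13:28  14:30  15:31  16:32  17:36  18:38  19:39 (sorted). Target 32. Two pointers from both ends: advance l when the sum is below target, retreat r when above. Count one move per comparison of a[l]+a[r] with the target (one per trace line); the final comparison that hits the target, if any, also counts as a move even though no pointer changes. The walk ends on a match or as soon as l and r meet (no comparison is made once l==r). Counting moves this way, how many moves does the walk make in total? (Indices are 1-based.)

l=1 r=19: -8+39=31 <32, l++
l=2 r=19: -6+39=33 >32, r--
l=2 r=18: -6+38=32, found

3 moves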